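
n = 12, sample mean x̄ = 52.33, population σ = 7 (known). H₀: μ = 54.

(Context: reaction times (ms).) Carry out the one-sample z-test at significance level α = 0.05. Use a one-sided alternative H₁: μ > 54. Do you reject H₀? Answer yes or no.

SE = σ/√n = 7/√12 = 2.0207
z = (x̄−μ₀)/SE = (52.33−54)/2.0207 = -0.8264
p-value (one-sided, H₁ greater) = 0.79572
At α=0.05: p ≥ α → fail to reject H₀

reject H₀: no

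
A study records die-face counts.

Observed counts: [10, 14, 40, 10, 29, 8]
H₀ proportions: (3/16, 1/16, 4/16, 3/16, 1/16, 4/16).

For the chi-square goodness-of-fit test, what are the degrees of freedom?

degrees of freedom = 5

df = k − 1 = 6 − 1 = 5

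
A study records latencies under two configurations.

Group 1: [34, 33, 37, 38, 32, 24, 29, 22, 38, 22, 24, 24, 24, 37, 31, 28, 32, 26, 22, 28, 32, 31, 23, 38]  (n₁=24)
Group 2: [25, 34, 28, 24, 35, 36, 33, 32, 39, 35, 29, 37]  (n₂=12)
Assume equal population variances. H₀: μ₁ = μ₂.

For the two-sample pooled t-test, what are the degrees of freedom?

degrees of freedom = 34

df = n₁ + n₂ − 2 = 24 + 12 − 2 = 34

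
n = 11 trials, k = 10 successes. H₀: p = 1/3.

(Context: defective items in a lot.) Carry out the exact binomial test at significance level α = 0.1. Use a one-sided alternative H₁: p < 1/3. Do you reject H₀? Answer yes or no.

Exact binomial: n=11, k=10, p₀=1/3=0.3333
P(X≤10) from Σ C(n,i)·p₀^i·(1−p₀)^(n−i)
p-value (one-sided, H₁ less) = 0.99999
At α=0.1: p ≥ α → fail to reject H₀

reject H₀: no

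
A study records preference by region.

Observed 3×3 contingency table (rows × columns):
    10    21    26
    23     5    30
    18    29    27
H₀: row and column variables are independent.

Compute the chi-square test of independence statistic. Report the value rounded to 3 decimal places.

Row totals [57, 58, 74], col totals [51, 55, 83], n=189
χ² = (10−15.38)²/15.38 + (21−16.59)²/16.59 + (26−25.03)²/25.03 + (23−15.65)²/15.65 + (5−16.88)²/16.88 + (30−25.47)²/25.47 + (18−19.97)²/19.97 + (29−21.53)²/21.53 + (27−32.50)²/32.50 = 19.4219
df = 4

test statistic = 19.422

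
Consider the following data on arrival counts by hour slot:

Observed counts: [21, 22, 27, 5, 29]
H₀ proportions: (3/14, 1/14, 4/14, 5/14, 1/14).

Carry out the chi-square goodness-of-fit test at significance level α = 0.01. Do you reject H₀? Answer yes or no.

reject H₀: yes

n = 104; E_i = n·p_i = [22.29, 7.43, 29.71, 37.14, 7.43]
χ² = (21−22.29)²/22.29 + (22−7.43)²/7.43 + (27−29.71)²/29.71 + (5−37.14)²/37.14 + (29−7.43)²/7.43 = 119.3606
df = 4
p-value (upper-tail) = 0.00000
At α=0.01: p < α → reject H₀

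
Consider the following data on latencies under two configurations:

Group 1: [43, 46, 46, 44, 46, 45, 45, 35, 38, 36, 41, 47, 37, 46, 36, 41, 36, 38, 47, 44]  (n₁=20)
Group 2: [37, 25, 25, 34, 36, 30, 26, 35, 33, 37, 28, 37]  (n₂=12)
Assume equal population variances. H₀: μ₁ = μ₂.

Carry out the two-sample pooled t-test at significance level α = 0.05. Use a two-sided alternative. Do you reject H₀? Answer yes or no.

reject H₀: yes

x̄₁=41.850, s₁=4.332, n₁=20
x̄₂=31.917, s₂=4.852, n₂=12
s_p² = [19·4.332² + 11·4.852²]/30 = 20.5156
SE = √(s_p²·(1/20+1/12)) = 1.6539
t = (41.850−31.917)/1.6539 = 6.0060
df = 30
p-value (two-sided) = 0.00000
At α=0.05: p < α → reject H₀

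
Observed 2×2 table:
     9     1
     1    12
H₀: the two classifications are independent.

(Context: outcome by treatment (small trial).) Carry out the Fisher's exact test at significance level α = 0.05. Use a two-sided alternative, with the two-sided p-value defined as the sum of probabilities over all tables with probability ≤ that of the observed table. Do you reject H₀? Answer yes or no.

reject H₀: yes

Margins: r₁=10, r₂=13, c₁=10, c₂=13, n=23
p_obs = C(10,9)·C(13,1)/C(23,10); sum pmf over tables with pmf ≤ p_obs
p-value (two-sided) = 0.00011
At α=0.05: p < α → reject H₀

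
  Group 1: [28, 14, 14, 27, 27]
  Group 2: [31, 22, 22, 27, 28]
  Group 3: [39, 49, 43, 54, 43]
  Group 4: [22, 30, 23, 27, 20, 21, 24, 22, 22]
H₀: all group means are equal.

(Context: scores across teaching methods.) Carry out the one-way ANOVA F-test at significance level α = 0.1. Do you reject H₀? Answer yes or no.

reject H₀: yes

Group means [22.00, 26.00, 45.60, 23.44], grand mean 28.292
SSB = Σnᵢ(x̄ᵢ−x̄)² = 1933.536; SSW = ΣΣ(x−x̄ᵢ)² = 495.422
MSB = 1933.536/3 = 644.5120; MSW = 495.422/20 = 24.7711
F = MSB/MSW = 26.0187
df = (3, 20)
p-value (upper-tail) = 0.00000
At α=0.1: p < α → reject H₀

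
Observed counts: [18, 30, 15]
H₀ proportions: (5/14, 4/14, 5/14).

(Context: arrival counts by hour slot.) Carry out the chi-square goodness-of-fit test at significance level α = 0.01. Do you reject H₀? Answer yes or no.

reject H₀: yes

n = 63; E_i = n·p_i = [22.50, 18.00, 22.50]
χ² = (18−22.50)²/22.50 + (30−18.00)²/18.00 + (15−22.50)²/22.50 = 11.4000
df = 2
p-value (upper-tail) = 0.00335
At α=0.01: p < α → reject H₀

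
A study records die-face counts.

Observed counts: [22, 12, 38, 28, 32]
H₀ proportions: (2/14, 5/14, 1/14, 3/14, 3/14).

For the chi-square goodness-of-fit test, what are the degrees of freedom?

degrees of freedom = 4

df = k − 1 = 5 − 1 = 4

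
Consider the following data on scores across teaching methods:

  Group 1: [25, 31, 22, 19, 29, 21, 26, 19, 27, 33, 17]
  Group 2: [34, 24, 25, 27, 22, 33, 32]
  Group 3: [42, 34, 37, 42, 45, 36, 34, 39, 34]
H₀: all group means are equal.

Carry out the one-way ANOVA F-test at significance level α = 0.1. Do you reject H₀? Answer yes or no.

reject H₀: yes

Group means [24.45, 28.14, 38.11], grand mean 29.963
SSB = Σnᵢ(x̄ᵢ−x̄)² = 954.490; SSW = ΣΣ(x−x̄ᵢ)² = 552.473
MSB = 954.490/2 = 477.2448; MSW = 552.473/24 = 23.0197
F = MSB/MSW = 20.7320
df = (2, 24)
p-value (upper-tail) = 0.00001
At α=0.1: p < α → reject H₀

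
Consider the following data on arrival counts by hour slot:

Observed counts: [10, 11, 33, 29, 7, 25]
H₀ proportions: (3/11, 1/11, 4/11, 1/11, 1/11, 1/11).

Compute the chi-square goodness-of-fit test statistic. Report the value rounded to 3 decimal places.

n = 115; E_i = n·p_i = [31.36, 10.45, 41.82, 10.45, 10.45, 10.45]
χ² = (10−31.36)²/31.36 + (11−10.45)²/10.45 + (33−41.82)²/41.82 + (29−10.45)²/10.45 + (7−10.45)²/10.45 + (25−10.45)²/10.45 = 70.7167
df = 5

test statistic = 70.717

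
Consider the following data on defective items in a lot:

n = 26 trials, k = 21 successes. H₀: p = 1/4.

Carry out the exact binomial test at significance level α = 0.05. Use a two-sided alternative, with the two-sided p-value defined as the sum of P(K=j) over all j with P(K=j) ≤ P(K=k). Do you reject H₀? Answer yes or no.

Exact binomial: n=26, k=21, p₀=1/4=0.2500
P(X=j) = C(n,j)·p₀^j·(1−p₀)^(n−j); p = Σ P(X=j) over j with P(X=j) ≤ P(X=21)
p-value (two-sided) = 0.00000
At α=0.05: p < α → reject H₀

reject H₀: yes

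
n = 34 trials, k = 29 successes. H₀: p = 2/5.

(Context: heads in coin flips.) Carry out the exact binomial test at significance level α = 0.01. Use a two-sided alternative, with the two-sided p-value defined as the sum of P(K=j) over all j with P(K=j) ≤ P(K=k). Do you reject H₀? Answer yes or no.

Exact binomial: n=34, k=29, p₀=2/5=0.4000
P(X=j) = C(n,j)·p₀^j·(1−p₀)^(n−j); p = Σ P(X=j) over j with P(X=j) ≤ P(X=29)
p-value (two-sided) = 0.00000
At α=0.01: p < α → reject H₀

reject H₀: yes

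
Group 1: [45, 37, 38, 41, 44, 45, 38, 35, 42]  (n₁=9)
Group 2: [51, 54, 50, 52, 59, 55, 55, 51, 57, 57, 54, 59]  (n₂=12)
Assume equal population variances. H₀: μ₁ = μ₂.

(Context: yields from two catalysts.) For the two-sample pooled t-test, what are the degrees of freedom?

df = n₁ + n₂ − 2 = 9 + 12 − 2 = 19

degrees of freedom = 19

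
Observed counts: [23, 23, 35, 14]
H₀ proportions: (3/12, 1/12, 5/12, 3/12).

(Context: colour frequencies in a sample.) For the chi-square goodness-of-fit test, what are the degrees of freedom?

df = k − 1 = 4 − 1 = 3

degrees of freedom = 3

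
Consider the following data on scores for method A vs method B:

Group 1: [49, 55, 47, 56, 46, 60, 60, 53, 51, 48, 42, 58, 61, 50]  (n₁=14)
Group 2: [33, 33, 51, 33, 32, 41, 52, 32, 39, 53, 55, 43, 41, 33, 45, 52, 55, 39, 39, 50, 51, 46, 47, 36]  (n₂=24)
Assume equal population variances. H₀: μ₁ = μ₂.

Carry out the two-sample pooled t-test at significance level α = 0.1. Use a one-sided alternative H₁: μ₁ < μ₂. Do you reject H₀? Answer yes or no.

x̄₁=52.571, s₁=5.932, n₁=14
x̄₂=42.958, s₂=8.084, n₂=24
s_p² = [13·5.932² + 23·8.084²]/36 = 54.4552
SE = √(s_p²·(1/14+1/24)) = 2.4817
t = (52.571−42.958)/2.4817 = 3.8737
df = 36
p-value (one-sided, H₁ less) = 0.99978
At α=0.1: p ≥ α → fail to reject H₀

reject H₀: no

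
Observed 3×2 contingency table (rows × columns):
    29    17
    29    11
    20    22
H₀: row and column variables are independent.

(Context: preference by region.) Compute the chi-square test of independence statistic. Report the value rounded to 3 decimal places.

Row totals [46, 40, 42], col totals [78, 50], n=128
χ² = (29−28.03)²/28.03 + (17−17.97)²/17.97 + (29−24.38)²/24.38 + (11−15.62)²/15.62 + (20−25.59)²/25.59 + (22−16.41)²/16.41 = 5.4620
df = 2

test statistic = 5.462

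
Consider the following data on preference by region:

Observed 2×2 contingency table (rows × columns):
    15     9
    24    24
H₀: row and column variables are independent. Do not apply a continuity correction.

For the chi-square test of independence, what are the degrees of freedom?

df = (r−1)(c−1) = (2−1)·(2−1) = 1

degrees of freedom = 1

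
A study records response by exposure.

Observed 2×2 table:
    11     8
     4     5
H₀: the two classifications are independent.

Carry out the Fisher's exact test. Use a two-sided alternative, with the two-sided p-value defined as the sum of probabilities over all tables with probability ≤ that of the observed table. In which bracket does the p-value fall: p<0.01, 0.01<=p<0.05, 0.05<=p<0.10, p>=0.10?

p-value bracket: p>=0.10

Margins: r₁=19, r₂=9, c₁=15, c₂=13, n=28
p_obs = C(19,11)·C(9,4)/C(28,15); sum pmf over tables with pmf ≤ p_obs
p-value (two-sided) = 0.68913
→ bracket: p>=0.10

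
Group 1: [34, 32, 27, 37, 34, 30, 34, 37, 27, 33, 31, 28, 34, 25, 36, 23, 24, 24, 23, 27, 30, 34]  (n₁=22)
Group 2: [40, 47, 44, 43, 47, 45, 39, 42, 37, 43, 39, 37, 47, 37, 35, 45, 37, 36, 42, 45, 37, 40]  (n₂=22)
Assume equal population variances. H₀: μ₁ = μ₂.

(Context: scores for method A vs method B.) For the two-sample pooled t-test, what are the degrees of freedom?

degrees of freedom = 42

df = n₁ + n₂ − 2 = 22 + 22 − 2 = 42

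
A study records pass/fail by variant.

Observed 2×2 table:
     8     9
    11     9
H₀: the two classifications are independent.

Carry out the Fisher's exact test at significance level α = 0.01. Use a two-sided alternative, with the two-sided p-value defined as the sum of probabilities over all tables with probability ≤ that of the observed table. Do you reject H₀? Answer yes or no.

reject H₀: no

Margins: r₁=17, r₂=20, c₁=19, c₂=18, n=37
p_obs = C(17,8)·C(20,11)/C(37,19); sum pmf over tables with pmf ≤ p_obs
p-value (two-sided) = 0.74585
At α=0.01: p ≥ α → fail to reject H₀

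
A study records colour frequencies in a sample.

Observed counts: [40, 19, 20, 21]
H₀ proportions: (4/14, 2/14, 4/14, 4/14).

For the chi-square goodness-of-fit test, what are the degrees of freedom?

degrees of freedom = 3

df = k − 1 = 4 − 1 = 3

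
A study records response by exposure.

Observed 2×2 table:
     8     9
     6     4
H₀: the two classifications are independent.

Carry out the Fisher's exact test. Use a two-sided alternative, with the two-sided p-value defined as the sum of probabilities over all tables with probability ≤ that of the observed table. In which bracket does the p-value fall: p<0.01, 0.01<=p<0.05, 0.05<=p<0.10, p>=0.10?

p-value bracket: p>=0.10

Margins: r₁=17, r₂=10, c₁=14, c₂=13, n=27
p_obs = C(17,8)·C(10,6)/C(27,14); sum pmf over tables with pmf ≤ p_obs
p-value (two-sided) = 0.69458
→ bracket: p>=0.10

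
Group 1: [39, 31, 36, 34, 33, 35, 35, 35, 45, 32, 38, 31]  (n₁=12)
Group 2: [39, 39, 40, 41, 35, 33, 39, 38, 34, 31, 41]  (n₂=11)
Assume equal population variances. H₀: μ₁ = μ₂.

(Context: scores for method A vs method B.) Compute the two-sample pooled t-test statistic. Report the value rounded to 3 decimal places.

test statistic = -1.253

x̄₁=35.333, s₁=3.939, n₁=12
x̄₂=37.273, s₂=3.438, n₂=11
s_p² = [11·3.939² + 10·3.438²]/21 = 13.7547
SE = √(s_p²·(1/12+1/11)) = 1.5481
t = (35.333−37.273)/1.5481 = -1.2527
df = 21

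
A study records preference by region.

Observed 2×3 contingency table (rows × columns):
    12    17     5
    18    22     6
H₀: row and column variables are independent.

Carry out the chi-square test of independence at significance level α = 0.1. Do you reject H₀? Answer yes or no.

reject H₀: no

Row totals [34, 46], col totals [30, 39, 11], n=80
χ² = (12−12.75)²/12.75 + (17−16.57)²/16.57 + (5−4.67)²/4.67 + (18−17.25)²/17.25 + (22−22.43)²/22.43 + (6−6.33)²/6.33 = 0.1350
df = 2
p-value (upper-tail) = 0.93474
At α=0.1: p ≥ α → fail to reject H₀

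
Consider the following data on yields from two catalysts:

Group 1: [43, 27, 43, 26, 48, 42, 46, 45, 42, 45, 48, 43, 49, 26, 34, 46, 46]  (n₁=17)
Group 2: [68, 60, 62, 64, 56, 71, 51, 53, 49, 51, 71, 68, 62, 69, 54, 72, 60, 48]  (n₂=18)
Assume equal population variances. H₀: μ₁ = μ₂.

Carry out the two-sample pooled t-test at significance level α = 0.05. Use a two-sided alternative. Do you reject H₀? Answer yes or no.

x̄₁=41.118, s₁=7.817, n₁=17
x̄₂=60.500, s₂=8.198, n₂=18
s_p² = [16·7.817² + 17·8.198²]/33 = 64.2504
SE = √(s_p²·(1/17+1/18)) = 2.7109
t = (41.118−60.500)/2.7109 = -7.1498
df = 33
p-value (two-sided) = 0.00000
At α=0.05: p < α → reject H₀

reject H₀: yes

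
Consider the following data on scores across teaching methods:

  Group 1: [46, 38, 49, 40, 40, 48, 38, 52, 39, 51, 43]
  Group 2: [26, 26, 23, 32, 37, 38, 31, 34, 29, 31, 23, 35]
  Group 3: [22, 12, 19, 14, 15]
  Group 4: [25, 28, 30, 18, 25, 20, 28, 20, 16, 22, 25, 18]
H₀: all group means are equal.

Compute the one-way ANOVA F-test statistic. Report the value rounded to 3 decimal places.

Group means [44.00, 30.42, 16.40, 22.92], grand mean 30.150
SSB = Σnᵢ(x̄ᵢ−x̄)² = 3684.067; SSW = ΣΣ(x−x̄ᵢ)² = 871.033
MSB = 3684.067/3 = 1228.0222; MSW = 871.033/36 = 24.1954
F = MSB/MSW = 50.7544
df = (3, 36)

test statistic = 50.754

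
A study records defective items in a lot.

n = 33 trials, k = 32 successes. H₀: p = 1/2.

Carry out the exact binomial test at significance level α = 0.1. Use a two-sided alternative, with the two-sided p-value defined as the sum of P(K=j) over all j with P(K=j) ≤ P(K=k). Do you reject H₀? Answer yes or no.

Exact binomial: n=33, k=32, p₀=1/2=0.5000
P(X=j) = C(n,j)·p₀^j·(1−p₀)^(n−j); p = Σ P(X=j) over j with P(X=j) ≤ P(X=32)
p-value (two-sided) = 0.00000
At α=0.1: p < α → reject H₀

reject H₀: yes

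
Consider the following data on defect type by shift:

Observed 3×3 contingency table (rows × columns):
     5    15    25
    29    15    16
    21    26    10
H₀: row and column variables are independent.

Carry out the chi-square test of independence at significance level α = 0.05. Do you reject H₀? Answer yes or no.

reject H₀: yes

Row totals [45, 60, 57], col totals [55, 56, 51], n=162
χ² = (5−15.28)²/15.28 + (15−15.56)²/15.56 + (25−14.17)²/14.17 + (29−20.37)²/20.37 + (15−20.74)²/20.74 + (16−18.89)²/18.89 + (21−19.35)²/19.35 + (26−19.70)²/19.70 + (10−17.94)²/17.94 = 26.5744
df = 4
p-value (upper-tail) = 0.00002
At α=0.05: p < α → reject H₀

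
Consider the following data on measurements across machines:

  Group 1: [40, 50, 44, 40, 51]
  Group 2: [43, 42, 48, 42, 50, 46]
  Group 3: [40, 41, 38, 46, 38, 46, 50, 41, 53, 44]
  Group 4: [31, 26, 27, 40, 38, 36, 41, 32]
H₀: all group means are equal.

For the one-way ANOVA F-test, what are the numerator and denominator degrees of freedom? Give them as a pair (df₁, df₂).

k = 4 groups, N = 29 total
df = (k−1, N−k) = (4−1, 29−4) = (3, 25)

degrees of freedom = [3, 25]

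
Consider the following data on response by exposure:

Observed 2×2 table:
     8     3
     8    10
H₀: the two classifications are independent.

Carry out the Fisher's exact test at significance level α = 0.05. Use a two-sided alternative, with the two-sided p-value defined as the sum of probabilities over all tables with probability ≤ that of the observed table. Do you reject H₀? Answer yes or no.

Margins: r₁=11, r₂=18, c₁=16, c₂=13, n=29
p_obs = C(11,8)·C(18,8)/C(29,16); sum pmf over tables with pmf ≤ p_obs
p-value (two-sided) = 0.24903
At α=0.05: p ≥ α → fail to reject H₀

reject H₀: no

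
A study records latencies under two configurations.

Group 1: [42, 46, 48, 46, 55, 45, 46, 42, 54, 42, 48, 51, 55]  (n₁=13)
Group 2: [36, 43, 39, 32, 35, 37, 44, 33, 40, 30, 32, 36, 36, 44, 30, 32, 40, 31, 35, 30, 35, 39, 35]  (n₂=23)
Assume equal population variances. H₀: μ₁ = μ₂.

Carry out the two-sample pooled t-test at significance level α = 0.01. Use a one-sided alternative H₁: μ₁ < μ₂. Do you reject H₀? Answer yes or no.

reject H₀: no

x̄₁=47.692, s₁=4.750, n₁=13
x̄₂=35.826, s₂=4.376, n₂=23
s_p² = [12·4.750² + 22·4.376²]/34 = 20.3551
SE = √(s_p²·(1/13+1/23)) = 1.5655
t = (47.692−35.826)/1.5655 = 7.5798
df = 34
p-value (one-sided, H₁ less) = 1.00000
At α=0.01: p ≥ α → fail to reject H₀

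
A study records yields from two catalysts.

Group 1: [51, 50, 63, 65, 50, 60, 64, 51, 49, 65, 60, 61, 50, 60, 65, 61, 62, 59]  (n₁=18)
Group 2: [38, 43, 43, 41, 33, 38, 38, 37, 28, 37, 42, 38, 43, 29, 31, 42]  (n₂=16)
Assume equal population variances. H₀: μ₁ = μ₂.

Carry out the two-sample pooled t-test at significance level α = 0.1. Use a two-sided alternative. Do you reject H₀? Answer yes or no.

x̄₁=58.111, s₁=6.067, n₁=18
x̄₂=37.562, s₂=4.966, n₂=16
s_p² = [17·6.067² + 15·4.966²]/32 = 31.1161
SE = √(s_p²·(1/18+1/16)) = 1.9166
t = (58.111−37.562)/1.9166 = 10.7213
df = 32
p-value (two-sided) = 0.00000
At α=0.1: p < α → reject H₀

reject H₀: yes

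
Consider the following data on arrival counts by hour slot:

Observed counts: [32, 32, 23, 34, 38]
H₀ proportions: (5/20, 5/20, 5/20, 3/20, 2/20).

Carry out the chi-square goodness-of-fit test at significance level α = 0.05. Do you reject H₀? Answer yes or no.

n = 159; E_i = n·p_i = [39.75, 39.75, 39.75, 23.85, 15.90]
χ² = (32−39.75)²/39.75 + (32−39.75)²/39.75 + (23−39.75)²/39.75 + (34−23.85)²/23.85 + (38−15.90)²/15.90 = 45.1174
df = 4
p-value (upper-tail) = 0.00000
At α=0.05: p < α → reject H₀

reject H₀: yes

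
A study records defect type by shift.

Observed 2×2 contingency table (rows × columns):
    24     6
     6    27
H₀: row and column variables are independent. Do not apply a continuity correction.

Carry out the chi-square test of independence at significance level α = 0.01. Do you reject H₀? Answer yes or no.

reject H₀: yes

Row totals [30, 33], col totals [30, 33], n=63
χ² = (24−14.29)²/14.29 + (6−15.71)²/15.71 + (6−15.71)²/15.71 + (27−17.29)²/17.29 = 24.0754
df = 1
p-value (upper-tail) = 0.00000
At α=0.01: p < α → reject H₀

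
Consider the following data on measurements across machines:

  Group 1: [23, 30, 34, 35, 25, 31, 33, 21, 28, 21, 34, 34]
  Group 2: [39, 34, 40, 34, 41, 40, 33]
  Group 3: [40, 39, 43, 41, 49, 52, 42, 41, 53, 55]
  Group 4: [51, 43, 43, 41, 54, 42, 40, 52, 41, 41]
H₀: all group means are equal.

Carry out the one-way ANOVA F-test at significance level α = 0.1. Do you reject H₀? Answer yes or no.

reject H₀: yes

Group means [29.08, 37.29, 45.50, 44.80], grand mean 38.795
SSB = Σnᵢ(x̄ᵢ−x̄)² = 1957.914; SSW = ΣΣ(x−x̄ᵢ)² = 972.445
MSB = 1957.914/3 = 652.6379; MSW = 972.445/35 = 27.7841
F = MSB/MSW = 23.4896
df = (3, 35)
p-value (upper-tail) = 0.00000
At α=0.1: p < α → reject H₀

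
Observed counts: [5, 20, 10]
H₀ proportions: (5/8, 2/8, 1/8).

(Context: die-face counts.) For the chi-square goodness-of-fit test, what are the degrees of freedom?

df = k − 1 = 3 − 1 = 2

degrees of freedom = 2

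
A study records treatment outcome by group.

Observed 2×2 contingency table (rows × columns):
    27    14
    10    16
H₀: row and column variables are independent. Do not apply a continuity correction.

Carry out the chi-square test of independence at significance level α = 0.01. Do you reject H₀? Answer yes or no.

reject H₀: no

Row totals [41, 26], col totals [37, 30], n=67
χ² = (27−22.64)²/22.64 + (14−18.36)²/18.36 + (10−14.36)²/14.36 + (16−11.64)²/11.64 = 4.8279
df = 1
p-value (upper-tail) = 0.02800
At α=0.01: p ≥ α → fail to reject H₀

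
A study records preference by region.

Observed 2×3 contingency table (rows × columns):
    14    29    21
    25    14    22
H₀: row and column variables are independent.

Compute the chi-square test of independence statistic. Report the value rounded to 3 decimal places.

test statistic = 8.291

Row totals [64, 61], col totals [39, 43, 43], n=125
χ² = (14−19.97)²/19.97 + (29−22.02)²/22.02 + (21−22.02)²/22.02 + (25−19.03)²/19.03 + (14−20.98)²/20.98 + (22−20.98)²/20.98 = 8.2912
df = 2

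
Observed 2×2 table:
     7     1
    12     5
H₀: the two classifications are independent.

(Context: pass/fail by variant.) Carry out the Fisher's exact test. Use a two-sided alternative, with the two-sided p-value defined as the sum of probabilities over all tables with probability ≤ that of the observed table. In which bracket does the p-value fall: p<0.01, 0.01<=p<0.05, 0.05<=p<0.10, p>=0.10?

p-value bracket: p>=0.10

Margins: r₁=8, r₂=17, c₁=19, c₂=6, n=25
p_obs = C(8,7)·C(17,12)/C(25,19); sum pmf over tables with pmf ≤ p_obs
p-value (two-sided) = 0.62372
→ bracket: p>=0.10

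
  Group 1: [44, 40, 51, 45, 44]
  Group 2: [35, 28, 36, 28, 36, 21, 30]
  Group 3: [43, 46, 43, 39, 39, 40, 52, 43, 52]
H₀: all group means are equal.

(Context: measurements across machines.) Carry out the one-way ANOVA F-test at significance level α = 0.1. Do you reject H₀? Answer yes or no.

reject H₀: yes

Group means [44.80, 30.57, 44.11], grand mean 39.762
SSB = Σnᵢ(x̄ᵢ−x̄)² = 888.406; SSW = ΣΣ(x−x̄ᵢ)² = 447.403
MSB = 888.406/2 = 444.2032; MSW = 447.403/18 = 24.8557
F = MSB/MSW = 17.8713
df = (2, 18)
p-value (upper-tail) = 0.00005
At α=0.1: p < α → reject H₀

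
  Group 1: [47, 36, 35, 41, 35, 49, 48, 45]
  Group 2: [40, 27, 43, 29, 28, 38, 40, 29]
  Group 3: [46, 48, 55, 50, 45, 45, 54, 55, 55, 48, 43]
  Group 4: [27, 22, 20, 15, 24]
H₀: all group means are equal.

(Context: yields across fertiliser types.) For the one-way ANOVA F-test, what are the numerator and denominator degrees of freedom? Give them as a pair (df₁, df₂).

degrees of freedom = [3, 28]

k = 4 groups, N = 32 total
df = (k−1, N−k) = (4−1, 32−4) = (3, 28)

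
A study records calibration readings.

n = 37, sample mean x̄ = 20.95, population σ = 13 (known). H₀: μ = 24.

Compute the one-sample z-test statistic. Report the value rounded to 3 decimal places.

SE = σ/√n = 13/√37 = 2.1372
z = (x̄−μ₀)/SE = (20.95−24)/2.1372 = -1.4271

test statistic = -1.427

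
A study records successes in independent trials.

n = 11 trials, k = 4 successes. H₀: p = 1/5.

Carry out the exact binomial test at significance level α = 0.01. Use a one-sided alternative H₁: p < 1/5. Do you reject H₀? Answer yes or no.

Exact binomial: n=11, k=4, p₀=1/5=0.2000
P(X≤4) from Σ C(n,i)·p₀^i·(1−p₀)^(n−i)
p-value (one-sided, H₁ less) = 0.94959
At α=0.01: p ≥ α → fail to reject H₀

reject H₀: no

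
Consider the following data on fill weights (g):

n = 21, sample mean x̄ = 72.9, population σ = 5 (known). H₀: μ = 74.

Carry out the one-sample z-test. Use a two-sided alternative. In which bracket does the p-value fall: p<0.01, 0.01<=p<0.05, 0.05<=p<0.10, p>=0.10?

SE = σ/√n = 5/√21 = 1.0911
z = (x̄−μ₀)/SE = (72.9−74)/1.0911 = -1.0082
p-value (two-sided) = 0.31337
→ bracket: p>=0.10

p-value bracket: p>=0.10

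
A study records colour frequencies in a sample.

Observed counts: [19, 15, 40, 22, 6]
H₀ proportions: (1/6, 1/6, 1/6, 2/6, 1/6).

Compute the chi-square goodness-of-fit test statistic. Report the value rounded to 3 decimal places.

test statistic = 42.941

n = 102; E_i = n·p_i = [17.00, 17.00, 17.00, 34.00, 17.00]
χ² = (19−17.00)²/17.00 + (15−17.00)²/17.00 + (40−17.00)²/17.00 + (22−34.00)²/34.00 + (6−17.00)²/17.00 = 42.9412
df = 4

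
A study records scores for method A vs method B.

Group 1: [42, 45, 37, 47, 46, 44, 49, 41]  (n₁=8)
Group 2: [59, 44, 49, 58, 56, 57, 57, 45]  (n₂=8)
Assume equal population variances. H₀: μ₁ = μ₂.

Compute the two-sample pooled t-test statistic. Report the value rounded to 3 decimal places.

x̄₁=43.875, s₁=3.796, n₁=8
x̄₂=53.125, s₂=6.128, n₂=8
s_p² = [7·3.796² + 7·6.128²]/14 = 25.9821
SE = √(s_p²·(1/8+1/8)) = 2.5486
t = (43.875−53.125)/2.5486 = -3.6294
df = 14

test statistic = -3.629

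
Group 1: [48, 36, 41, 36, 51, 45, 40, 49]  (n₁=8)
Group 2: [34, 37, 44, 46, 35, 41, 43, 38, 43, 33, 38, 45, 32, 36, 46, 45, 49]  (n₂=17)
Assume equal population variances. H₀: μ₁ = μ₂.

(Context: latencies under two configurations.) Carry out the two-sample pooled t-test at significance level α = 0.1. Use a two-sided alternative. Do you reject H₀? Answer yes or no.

reject H₀: no

x̄₁=43.250, s₁=5.849, n₁=8
x̄₂=40.294, s₂=5.265, n₂=17
s_p² = [7·5.849² + 16·5.265²]/23 = 29.6969
SE = √(s_p²·(1/8+1/17)) = 2.3364
t = (43.250−40.294)/2.3364 = 1.2651
df = 23
p-value (two-sided) = 0.21850
At α=0.1: p ≥ α → fail to reject H₀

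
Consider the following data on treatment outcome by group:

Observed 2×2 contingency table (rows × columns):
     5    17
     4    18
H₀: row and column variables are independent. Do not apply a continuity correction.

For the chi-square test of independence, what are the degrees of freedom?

df = (r−1)(c−1) = (2−1)·(2−1) = 1

degrees of freedom = 1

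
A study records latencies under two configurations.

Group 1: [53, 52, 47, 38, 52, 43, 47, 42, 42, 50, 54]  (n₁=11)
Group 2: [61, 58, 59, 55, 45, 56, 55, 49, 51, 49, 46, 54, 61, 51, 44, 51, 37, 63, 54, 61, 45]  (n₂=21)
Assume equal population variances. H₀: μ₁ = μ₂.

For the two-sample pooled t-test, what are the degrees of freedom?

degrees of freedom = 30

df = n₁ + n₂ − 2 = 11 + 21 − 2 = 30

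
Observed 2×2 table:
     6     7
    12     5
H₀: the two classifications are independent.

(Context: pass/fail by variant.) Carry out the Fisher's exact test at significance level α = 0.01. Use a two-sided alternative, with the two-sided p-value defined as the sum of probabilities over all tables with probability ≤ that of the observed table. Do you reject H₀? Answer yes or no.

reject H₀: no

Margins: r₁=13, r₂=17, c₁=18, c₂=12, n=30
p_obs = C(13,6)·C(17,12)/C(30,18); sum pmf over tables with pmf ≤ p_obs
p-value (two-sided) = 0.26412
At α=0.01: p ≥ α → fail to reject H₀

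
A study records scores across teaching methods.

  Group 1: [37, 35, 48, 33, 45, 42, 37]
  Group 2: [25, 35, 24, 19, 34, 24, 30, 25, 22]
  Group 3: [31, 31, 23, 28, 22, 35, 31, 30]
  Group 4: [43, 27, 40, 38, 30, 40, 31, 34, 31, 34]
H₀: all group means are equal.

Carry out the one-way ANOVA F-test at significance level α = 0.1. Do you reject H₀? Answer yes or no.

Group means [39.57, 26.44, 28.88, 34.80], grand mean 32.176
SSB = Σnᵢ(x̄ᵢ−x̄)² = 834.530; SSW = ΣΣ(x−x̄ᵢ)² = 798.412
MSB = 834.530/3 = 278.1766; MSW = 798.412/30 = 26.6137
F = MSB/MSW = 10.4524
df = (3, 30)
p-value (upper-tail) = 0.00007
At α=0.1: p < α → reject H₀

reject H₀: yes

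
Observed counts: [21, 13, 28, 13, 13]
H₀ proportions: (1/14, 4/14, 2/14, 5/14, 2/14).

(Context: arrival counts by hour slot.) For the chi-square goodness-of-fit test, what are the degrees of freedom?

df = k − 1 = 5 − 1 = 4

degrees of freedom = 4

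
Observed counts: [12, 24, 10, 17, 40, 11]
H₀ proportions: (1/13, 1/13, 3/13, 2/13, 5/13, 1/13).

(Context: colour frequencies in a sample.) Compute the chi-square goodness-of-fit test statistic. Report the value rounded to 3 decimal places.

test statistic = 38.674

n = 114; E_i = n·p_i = [8.77, 8.77, 26.31, 17.54, 43.85, 8.77]
χ² = (12−8.77)²/8.77 + (24−8.77)²/8.77 + (10−26.31)²/26.31 + (17−17.54)²/17.54 + (40−43.85)²/43.85 + (11−8.77)²/8.77 = 38.6740
df = 5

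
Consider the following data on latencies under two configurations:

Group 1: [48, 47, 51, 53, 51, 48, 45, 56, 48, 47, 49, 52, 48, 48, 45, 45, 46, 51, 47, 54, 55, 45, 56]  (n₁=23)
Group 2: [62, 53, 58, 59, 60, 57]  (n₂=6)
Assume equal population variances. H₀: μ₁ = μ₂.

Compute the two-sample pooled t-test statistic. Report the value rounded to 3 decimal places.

test statistic = -5.502

x̄₁=49.348, s₁=3.588, n₁=23
x̄₂=58.167, s₂=3.061, n₂=6
s_p² = [22·3.588² + 5·3.061²]/27 = 12.2241
SE = √(s_p²·(1/23+1/6)) = 1.6028
t = (49.348−58.167)/1.6028 = -5.5023
df = 27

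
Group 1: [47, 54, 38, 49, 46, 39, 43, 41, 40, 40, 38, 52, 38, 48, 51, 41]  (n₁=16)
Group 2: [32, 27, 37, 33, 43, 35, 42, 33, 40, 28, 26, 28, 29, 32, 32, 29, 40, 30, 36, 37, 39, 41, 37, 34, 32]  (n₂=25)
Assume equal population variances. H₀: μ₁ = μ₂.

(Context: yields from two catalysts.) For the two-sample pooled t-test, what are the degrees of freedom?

df = n₁ + n₂ − 2 = 16 + 25 − 2 = 39

degrees of freedom = 39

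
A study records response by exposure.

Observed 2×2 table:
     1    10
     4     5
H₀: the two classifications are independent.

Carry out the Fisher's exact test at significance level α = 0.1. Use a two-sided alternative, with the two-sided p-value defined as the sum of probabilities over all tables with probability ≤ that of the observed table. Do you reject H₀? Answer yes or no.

reject H₀: no

Margins: r₁=11, r₂=9, c₁=5, c₂=15, n=20
p_obs = C(11,1)·C(9,4)/C(20,5); sum pmf over tables with pmf ≤ p_obs
p-value (two-sided) = 0.12732
At α=0.1: p ≥ α → fail to reject H₀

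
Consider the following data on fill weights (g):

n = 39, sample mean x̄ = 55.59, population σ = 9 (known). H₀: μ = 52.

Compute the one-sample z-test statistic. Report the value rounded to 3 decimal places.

test statistic = 2.491

SE = σ/√n = 9/√39 = 1.4412
z = (x̄−μ₀)/SE = (55.59−52)/1.4412 = 2.4911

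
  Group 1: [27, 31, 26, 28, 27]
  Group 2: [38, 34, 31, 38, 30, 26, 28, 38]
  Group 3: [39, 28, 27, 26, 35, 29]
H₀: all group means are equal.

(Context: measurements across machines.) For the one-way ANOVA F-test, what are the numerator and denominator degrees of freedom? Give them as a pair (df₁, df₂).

degrees of freedom = [2, 16]

k = 3 groups, N = 19 total
df = (k−1, N−k) = (3−1, 19−3) = (2, 16)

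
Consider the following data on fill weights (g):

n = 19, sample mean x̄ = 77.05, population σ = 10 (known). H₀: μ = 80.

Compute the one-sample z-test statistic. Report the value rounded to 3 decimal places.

test statistic = -1.286

SE = σ/√n = 10/√19 = 2.2942
z = (x̄−μ₀)/SE = (77.05−80)/2.2942 = -1.2859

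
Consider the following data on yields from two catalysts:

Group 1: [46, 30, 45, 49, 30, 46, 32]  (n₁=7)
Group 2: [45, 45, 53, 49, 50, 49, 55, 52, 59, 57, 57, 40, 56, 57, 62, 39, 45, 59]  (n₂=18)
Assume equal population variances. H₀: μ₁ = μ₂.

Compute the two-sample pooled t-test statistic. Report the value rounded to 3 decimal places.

test statistic = -3.668

x̄₁=39.714, s₁=8.577, n₁=7
x̄₂=51.611, s₂=6.766, n₂=18
s_p² = [6·8.577² + 17·6.766²]/23 = 53.0307
SE = √(s_p²·(1/7+1/18)) = 3.2438
t = (39.714−51.611)/3.2438 = -3.6676
df = 23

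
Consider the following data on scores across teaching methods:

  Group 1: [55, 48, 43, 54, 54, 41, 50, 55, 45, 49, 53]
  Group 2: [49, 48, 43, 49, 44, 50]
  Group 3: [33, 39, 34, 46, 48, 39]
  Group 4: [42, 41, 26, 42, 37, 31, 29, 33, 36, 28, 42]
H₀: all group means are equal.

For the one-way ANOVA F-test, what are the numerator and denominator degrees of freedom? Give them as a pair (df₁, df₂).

degrees of freedom = [3, 30]

k = 4 groups, N = 34 total
df = (k−1, N−k) = (4−1, 34−4) = (3, 30)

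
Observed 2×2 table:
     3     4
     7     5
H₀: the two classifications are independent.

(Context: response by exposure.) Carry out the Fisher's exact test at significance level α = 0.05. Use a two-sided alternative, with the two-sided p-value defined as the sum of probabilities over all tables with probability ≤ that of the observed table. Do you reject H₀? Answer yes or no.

reject H₀: no

Margins: r₁=7, r₂=12, c₁=10, c₂=9, n=19
p_obs = C(7,3)·C(12,7)/C(19,10); sum pmf over tables with pmf ≤ p_obs
p-value (two-sided) = 0.64992
At α=0.05: p ≥ α → fail to reject H₀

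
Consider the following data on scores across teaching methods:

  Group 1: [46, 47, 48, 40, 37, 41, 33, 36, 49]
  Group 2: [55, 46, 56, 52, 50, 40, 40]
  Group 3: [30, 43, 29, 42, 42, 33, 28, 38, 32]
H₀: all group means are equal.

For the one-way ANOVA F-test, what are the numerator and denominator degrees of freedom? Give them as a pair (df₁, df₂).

degrees of freedom = [2, 22]

k = 3 groups, N = 25 total
df = (k−1, N−k) = (3−1, 25−3) = (2, 22)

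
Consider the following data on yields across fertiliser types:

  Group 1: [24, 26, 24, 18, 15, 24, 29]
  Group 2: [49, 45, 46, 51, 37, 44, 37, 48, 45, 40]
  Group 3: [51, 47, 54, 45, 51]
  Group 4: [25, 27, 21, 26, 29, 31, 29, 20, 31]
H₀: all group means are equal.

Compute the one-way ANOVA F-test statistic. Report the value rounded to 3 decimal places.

test statistic = 61.365

Group means [22.86, 44.20, 49.60, 26.56], grand mean 35.129
SSB = Σnᵢ(x̄ᵢ−x̄)² = 3585.605; SSW = ΣΣ(x−x̄ᵢ)² = 525.879
MSB = 3585.605/3 = 1195.2015; MSW = 525.879/27 = 19.4770
F = MSB/MSW = 61.3647
df = (3, 27)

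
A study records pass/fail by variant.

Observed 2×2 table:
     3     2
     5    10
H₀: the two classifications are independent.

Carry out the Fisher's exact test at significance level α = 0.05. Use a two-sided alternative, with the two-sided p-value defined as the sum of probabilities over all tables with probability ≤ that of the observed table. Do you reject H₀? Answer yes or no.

reject H₀: no

Margins: r₁=5, r₂=15, c₁=8, c₂=12, n=20
p_obs = C(5,3)·C(15,5)/C(20,8); sum pmf over tables with pmf ≤ p_obs
p-value (two-sided) = 0.34727
At α=0.05: p ≥ α → fail to reject H₀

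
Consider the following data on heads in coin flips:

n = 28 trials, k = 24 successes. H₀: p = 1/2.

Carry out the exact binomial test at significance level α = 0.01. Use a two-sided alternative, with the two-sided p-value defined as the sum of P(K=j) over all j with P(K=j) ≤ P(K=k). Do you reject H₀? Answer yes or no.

Exact binomial: n=28, k=24, p₀=1/2=0.5000
P(X=j) = C(n,j)·p₀^j·(1−p₀)^(n−j); p = Σ P(X=j) over j with P(X=j) ≤ P(X=24)
p-value (two-sided) = 0.00018
At α=0.01: p < α → reject H₀

reject H₀: yes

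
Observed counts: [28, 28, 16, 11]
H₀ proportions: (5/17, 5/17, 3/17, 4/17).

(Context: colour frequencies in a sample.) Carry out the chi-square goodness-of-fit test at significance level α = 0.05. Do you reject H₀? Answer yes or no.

n = 83; E_i = n·p_i = [24.41, 24.41, 14.65, 19.53]
χ² = (28−24.41)²/24.41 + (28−24.41)²/24.41 + (16−14.65)²/14.65 + (11−19.53)²/19.53 = 4.9050
df = 3
p-value (upper-tail) = 0.17889
At α=0.05: p ≥ α → fail to reject H₀

reject H₀: no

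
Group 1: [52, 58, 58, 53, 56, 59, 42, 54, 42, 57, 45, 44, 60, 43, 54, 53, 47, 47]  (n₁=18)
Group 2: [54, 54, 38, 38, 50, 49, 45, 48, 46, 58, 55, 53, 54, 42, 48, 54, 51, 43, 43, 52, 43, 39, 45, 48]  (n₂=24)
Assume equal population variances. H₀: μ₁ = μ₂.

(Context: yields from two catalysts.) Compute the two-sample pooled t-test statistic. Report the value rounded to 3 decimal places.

x̄₁=51.333, s₁=6.287, n₁=18
x̄₂=47.917, s₂=5.755, n₂=24
s_p² = [17·6.287² + 23·5.755²]/40 = 35.8458
SE = √(s_p²·(1/18+1/24)) = 1.8668
t = (51.333−47.917)/1.8668 = 1.8302
df = 40

test statistic = 1.830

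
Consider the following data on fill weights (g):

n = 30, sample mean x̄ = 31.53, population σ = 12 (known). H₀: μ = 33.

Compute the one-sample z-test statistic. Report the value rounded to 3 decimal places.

SE = σ/√n = 12/√30 = 2.1909
z = (x̄−μ₀)/SE = (31.53−33)/2.1909 = -0.6710

test statistic = -0.671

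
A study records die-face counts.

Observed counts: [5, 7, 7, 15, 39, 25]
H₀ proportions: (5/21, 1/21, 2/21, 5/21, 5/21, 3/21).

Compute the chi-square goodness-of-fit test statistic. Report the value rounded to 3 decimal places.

n = 98; E_i = n·p_i = [23.33, 4.67, 9.33, 23.33, 23.33, 14.00]
χ² = (5−23.33)²/23.33 + (7−4.67)²/4.67 + (7−9.33)²/9.33 + (15−23.33)²/23.33 + (39−23.33)²/23.33 + (25−14.00)²/14.00 = 38.2929
df = 5

test statistic = 38.293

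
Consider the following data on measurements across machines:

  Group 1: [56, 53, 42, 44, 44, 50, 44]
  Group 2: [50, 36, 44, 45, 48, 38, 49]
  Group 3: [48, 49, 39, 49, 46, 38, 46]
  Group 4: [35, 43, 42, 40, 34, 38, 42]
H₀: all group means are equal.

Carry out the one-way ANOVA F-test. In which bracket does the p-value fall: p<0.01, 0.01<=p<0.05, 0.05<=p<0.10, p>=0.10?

p-value bracket: 0.01<=p<0.05

Group means [47.57, 44.29, 45.00, 39.14], grand mean 44.000
SSB = Σnᵢ(x̄ᵢ−x̄)² = 262.000; SSW = ΣΣ(x−x̄ᵢ)² = 558.000
MSB = 262.000/3 = 87.3333; MSW = 558.000/24 = 23.2500
F = MSB/MSW = 3.7563
df = (3, 24)
p-value (upper-tail) = 0.02418
→ bracket: 0.01<=p<0.05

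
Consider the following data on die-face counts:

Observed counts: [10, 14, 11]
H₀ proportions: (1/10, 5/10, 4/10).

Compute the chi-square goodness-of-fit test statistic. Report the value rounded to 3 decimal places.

n = 35; E_i = n·p_i = [3.50, 17.50, 14.00]
χ² = (10−3.50)²/3.50 + (14−17.50)²/17.50 + (11−14.00)²/14.00 = 13.4143
df = 2

test statistic = 13.414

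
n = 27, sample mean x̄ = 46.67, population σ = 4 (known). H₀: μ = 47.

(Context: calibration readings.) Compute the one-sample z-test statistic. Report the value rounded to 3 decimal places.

test statistic = -0.429

SE = σ/√n = 4/√27 = 0.7698
z = (x̄−μ₀)/SE = (46.67−47)/0.7698 = -0.4287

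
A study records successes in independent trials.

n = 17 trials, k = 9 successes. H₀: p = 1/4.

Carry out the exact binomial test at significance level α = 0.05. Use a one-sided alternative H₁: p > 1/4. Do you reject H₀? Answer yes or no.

reject H₀: yes

Exact binomial: n=17, k=9, p₀=1/4=0.2500
P(X≥9) from Σ C(n,i)·p₀^i·(1−p₀)^(n−i)
p-value (one-sided, H₁ greater) = 0.01238
At α=0.05: p < α → reject H₀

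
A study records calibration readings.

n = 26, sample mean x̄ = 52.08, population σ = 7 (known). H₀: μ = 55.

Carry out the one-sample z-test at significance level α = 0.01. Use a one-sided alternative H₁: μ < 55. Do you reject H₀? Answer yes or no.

SE = σ/√n = 7/√26 = 1.3728
z = (x̄−μ₀)/SE = (52.08−55)/1.3728 = -2.1270
p-value (one-sided, H₁ less) = 0.01671
At α=0.01: p ≥ α → fail to reject H₀

reject H₀: no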